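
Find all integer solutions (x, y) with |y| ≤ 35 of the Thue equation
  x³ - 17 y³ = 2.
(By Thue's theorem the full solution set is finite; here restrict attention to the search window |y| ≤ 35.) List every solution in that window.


The equation is x³ - 17y³ = 2. For fixed y, x³ = 17·y³ + 2, so a solution requires the RHS to be a perfect cube.
Strategy: iterate y from -35 to 35, compute RHS = 17·y³ + 2, and check whether it is a (positive or negative) perfect cube.
Check small values of y:
  y = 0: RHS = 2 is not a perfect cube.
  y = 1: RHS = 19 is not a perfect cube.
  y = -1: RHS = -15 is not a perfect cube.
  y = 2: RHS = 138 is not a perfect cube.
  y = -2: RHS = -134 is not a perfect cube.
  y = 3: RHS = 461 is not a perfect cube.
  y = -3: RHS = -457 is not a perfect cube.
Continuing the search up to |y| = 35 finds no solutions either.
No (x, y) in the scanned range satisfies the equation.

No integer solutions with |y| ≤ 35.


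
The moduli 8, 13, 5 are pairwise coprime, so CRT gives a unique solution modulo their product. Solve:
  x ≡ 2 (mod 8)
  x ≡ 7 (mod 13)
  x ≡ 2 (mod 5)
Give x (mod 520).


Moduli 8, 13, 5 are pairwise coprime; by CRT there is a unique solution modulo M = 8 · 13 · 5 = 520.
Solve pairwise, accumulating the modulus:
  Start with x ≡ 2 (mod 8).
  Combine with x ≡ 7 (mod 13): since gcd(8, 13) = 1, we get a unique residue mod 104.
    Write x = 2 + 8·t and substitute into x ≡ 7 (mod 13): 8·t ≡ 7 − 2 = 5 (mod 13).
    The inverse of 8 mod 13 is 5 (since 8·5 = 40 = 3·13 + 1), so t ≡ 5·5 = 25 ≡ 12 (mod 13).
    Then x = 2 + 8·12 = 98, valid modulo lcm(8, 13) = 104: x ≡ 98 (mod 104).
  Combine with x ≡ 2 (mod 5): since gcd(104, 5) = 1, we get a unique residue mod 520.
    Write x = 98 + 104·t and substitute into x ≡ 2 (mod 5): 104·t ≡ 2 − 98 = -96 (mod 5).
    Reduce coefficients mod 5: 4·t ≡ 4 (mod 5).
    The inverse of 4 mod 5 is 4 (since 4·4 = 16 = 3·5 + 1), so t ≡ 4·4 = 16 ≡ 1 (mod 5).
    Then x = 98 + 104·1 = 202, valid modulo lcm(104, 5) = 520: x ≡ 202 (mod 520).
Verify: 202 mod 8 = 2 ✓, 202 mod 13 = 7 ✓, 202 mod 5 = 2 ✓.

x ≡ 202 (mod 520).


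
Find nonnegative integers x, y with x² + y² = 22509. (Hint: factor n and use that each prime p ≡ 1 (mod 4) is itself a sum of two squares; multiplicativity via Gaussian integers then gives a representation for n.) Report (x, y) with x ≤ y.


Step 1: Factor n = 22509 = 3^2 · 41 · 61.
Step 2: Check the mod-4 condition on each prime factor: 3 ≡ 3 (mod 4), exponent 2 (must be even); 41 ≡ 1 (mod 4), exponent 1; 61 ≡ 1 (mod 4), exponent 1.
All primes ≡ 3 (mod 4) appear to even exponent (or don't appear), so by the two-squares theorem n IS expressible as a sum of two squares.
Step 3: Build a representation. Group n = k² · m with k = 3 and m = 41 · 61 = 2501 (a product of primes ≡ 1 (mod 4)); a representation of m scales to one of n via (k·x)² + (k·y)² = k²(x² + y²). Each prime p ≡ 1 (mod 4) is itself a sum of two squares; find a² by testing p − a² for a perfect square:
  41: 41 − 1² = 40, 41 − 2² = 37, 41 − 3² = 32, 41 − 4² = 25 = 5² ⇒ 41 = 4² + 5².
  61: 61 − 1² = 60, 61 − 2² = 57, 61 − 3² = 52, 61 − 4² = 45, 61 − 5² = 36 = 6² ⇒ 61 = 5² + 6².
  Combine using the Brahmagupta–Fibonacci identity (a² + b²)(c² + d²) = (ac − bd)² + (ad + bc)² = (ac + bd)² + (ad − bc)²:
  41 · 61 = 2501: from (4² + 5²)(5² + 6²), take (4·5 − 5·6, 4·6 + 5·5) = (20 − 30, 24 + 25) = (-10, 49); dropping signs (only squares matter) gives (10, 49); check 10² + 49² = 100 + 2401 = 2501 ✓.
  Scale by k = 3: (3·10, 3·49) = (30, 147).
Step 4: Order so x ≤ y and verify: 30² + 147² = 900 + 21609 = 22509 = n. ✓

n = 22509 = 30² + 147² (one valid representation with x ≤ y).


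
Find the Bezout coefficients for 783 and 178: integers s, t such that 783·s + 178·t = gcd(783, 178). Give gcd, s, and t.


Euclidean algorithm on (783, 178) — divide until remainder is 0:
  783 = 4 · 178 + 71
  178 = 2 · 71 + 36
  71 = 1 · 36 + 35
  36 = 1 · 35 + 1
  35 = 35 · 1 + 0
gcd(783, 178) = 1.
Track Bezout coefficients alongside the remainders: start with r₀ = 783 = a·1 + b·0 (s = 1, t = 0) and r₁ = 178 = a·0 + b·1 (s = 0, t = 1); each new remainder r_{k+1} = r_{k-1} − q_k·r_k inherits s_{k+1} = s_{k-1} − q_k·s_k, t_{k+1} = t_{k-1} − q_k·t_k, so r_k = a·s_k + b·t_k at every step:
  q = 4: r = 71, s = 1 − 4·0 = 1, t = 0 − 4·1 = -4  (check: 783·1 + 178·(-4) = 71)
  q = 2: r = 36, s = 0 − 2·1 = -2, t = 1 − 2·(-4) = 9  (check: 783·(-2) + 178·9 = 36)
  q = 1: r = 35, s = 1 − 1·(-2) = 3, t = -4 − 1·9 = -13  (check: 783·3 + 178·(-13) = 35)
  q = 1: r = 1, s = -2 − 1·3 = -5, t = 9 − 1·(-13) = 22  (check: 783·(-5) + 178·22 = 1)
The row with r = 1 (the gcd) gives the Bezout coefficients s = -5, t = 22.
Result: 783 · (-5) + 178 · (22) = 1.

gcd(783, 178) = 1; s = -5, t = 22 (check: 783·(-5) + 178·22 = 1).


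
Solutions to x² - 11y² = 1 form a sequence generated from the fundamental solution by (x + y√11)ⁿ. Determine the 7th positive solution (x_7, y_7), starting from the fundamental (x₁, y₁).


Step 1: Find the fundamental solution (x₁, y₁) of x² - 11y² = 1.
  Expand √11 as a continued fraction. a₀ = ⌊√11⌋ = 3; iterate m_{k+1} = d_k·a_k − m_k, d_{k+1} = (11 − m_{k+1}²)/d_k, a_{k+1} = ⌊(a₀ + m_{k+1})/d_{k+1}⌋ (starting m₀ = 0, d₀ = 1), with convergents p_k = a_k·p_{k-1} + p_{k-2}, q_k = a_k·q_{k-1} + q_{k-2} (p₋₁ = 1, q₋₁ = 0):
  k = 0: a₀ = 3; p₀/q₀ = 3/1; p₀² − 11·q₀² = 9 − 11 = -2.
  k = 1: m = 3, d = 2, a = ⌊(3 + 3)/2⌋ = 3; p/q = (3·3 + 1)/(3·1 + 0) = 10/3; p² − 11·q² = 100 − 99 = 1.
  The first convergent with p² − 11·q² = 1 gives the fundamental solution (x₁, y₁) = (10, 3).
Step 2: Apply the recurrence (x_{n+1}, y_{n+1}) = (x₁x_n + 11y₁y_n, x₁y_n + y₁x_n) repeatedly.
  From (x_1, y_1) = (10, 3): x_2 = 10·10 + 11·3·3 = 199; y_2 = 10·3 + 3·10 = 60.
  From (x_2, y_2) = (199, 60): x_3 = 10·199 + 11·3·60 = 3970; y_3 = 10·60 + 3·199 = 1197.
  From (x_3, y_3) = (3970, 1197): x_4 = 10·3970 + 11·3·1197 = 79201; y_4 = 10·1197 + 3·3970 = 23880.
  From (x_4, y_4) = (79201, 23880): x_5 = 10·79201 + 11·3·23880 = 1580050; y_5 = 10·23880 + 3·79201 = 476403.
  From (x_5, y_5) = (1580050, 476403): x_6 = 10·1580050 + 11·3·476403 = 31521799; y_6 = 10·476403 + 3·1580050 = 9504180.
  From (x_6, y_6) = (31521799, 9504180): x_7 = 10·31521799 + 11·3·9504180 = 628855930; y_7 = 10·9504180 + 3·31521799 = 189607197.
Step 3: Verify x_7² - 11·y_7² = 395459780696164900 - 395459780696164899 = 1 (should be 1). ✓

(x_1, y_1) = (10, 3); (x_7, y_7) = (628855930, 189607197).


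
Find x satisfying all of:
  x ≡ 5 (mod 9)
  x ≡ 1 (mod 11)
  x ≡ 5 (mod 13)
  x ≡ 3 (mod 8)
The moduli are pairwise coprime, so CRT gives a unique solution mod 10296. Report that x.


Product of moduli M = 9 · 11 · 13 · 8 = 10296.
Merge one congruence at a time:
  Start: x ≡ 5 (mod 9).
  Combine with x ≡ 1 (mod 11); new modulus lcm = 99.
    Write x = 5 + 9·t and substitute into x ≡ 1 (mod 11): 9·t ≡ 1 − 5 = -4 (mod 11).
    Reduce coefficients mod 11: 9·t ≡ 7 (mod 11).
    The inverse of 9 mod 11 is 5 (since 9·5 = 45 = 4·11 + 1), so t ≡ 5·7 = 35 ≡ 2 (mod 11).
    Then x = 5 + 9·2 = 23, valid modulo lcm(9, 11) = 99: x ≡ 23 (mod 99).
  Combine with x ≡ 5 (mod 13); new modulus lcm = 1287.
    Write x = 23 + 99·t and substitute into x ≡ 5 (mod 13): 99·t ≡ 5 − 23 = -18 (mod 13).
    Reduce coefficients mod 13: 8·t ≡ 8 (mod 13).
    The inverse of 8 mod 13 is 5 (since 8·5 = 40 = 3·13 + 1), so t ≡ 5·8 = 40 ≡ 1 (mod 13).
    Then x = 23 + 99·1 = 122, valid modulo lcm(99, 13) = 1287: x ≡ 122 (mod 1287).
  Combine with x ≡ 3 (mod 8); new modulus lcm = 10296.
    Write x = 122 + 1287·t and substitute into x ≡ 3 (mod 8): 1287·t ≡ 3 − 122 = -119 (mod 8).
    Reduce coefficients mod 8: 7·t ≡ 1 (mod 8).
    The inverse of 7 mod 8 is 7 (since 7·7 = 49 = 6·8 + 1), so t ≡ 7·1 = 7 ≡ 7 (mod 8).
    Then x = 122 + 1287·7 = 9131, valid modulo lcm(1287, 8) = 10296: x ≡ 9131 (mod 10296).
Verify against each original: 9131 mod 9 = 5, 9131 mod 11 = 1, 9131 mod 13 = 5, 9131 mod 8 = 3.

x ≡ 9131 (mod 10296).


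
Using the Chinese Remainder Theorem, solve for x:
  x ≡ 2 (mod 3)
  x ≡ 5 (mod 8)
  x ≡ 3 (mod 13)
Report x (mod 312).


Moduli 3, 8, 13 are pairwise coprime; by CRT there is a unique solution modulo M = 3 · 8 · 13 = 312.
Solve pairwise, accumulating the modulus:
  Start with x ≡ 2 (mod 3).
  Combine with x ≡ 5 (mod 8): since gcd(3, 8) = 1, we get a unique residue mod 24.
    Write x = 2 + 3·t and substitute into x ≡ 5 (mod 8): 3·t ≡ 5 − 2 = 3 (mod 8).
    The inverse of 3 mod 8 is 3 (since 3·3 = 9 = 1·8 + 1), so t ≡ 3·3 = 9 ≡ 1 (mod 8).
    Then x = 2 + 3·1 = 5, valid modulo lcm(3, 8) = 24: x ≡ 5 (mod 24).
  Combine with x ≡ 3 (mod 13): since gcd(24, 13) = 1, we get a unique residue mod 312.
    Write x = 5 + 24·t and substitute into x ≡ 3 (mod 13): 24·t ≡ 3 − 5 = -2 (mod 13).
    Reduce coefficients mod 13: 11·t ≡ 11 (mod 13).
    The inverse of 11 mod 13 is 6 (since 11·6 = 66 = 5·13 + 1), so t ≡ 6·11 = 66 ≡ 1 (mod 13).
    Then x = 5 + 24·1 = 29, valid modulo lcm(24, 13) = 312: x ≡ 29 (mod 312).
Verify: 29 mod 3 = 2 ✓, 29 mod 8 = 5 ✓, 29 mod 13 = 3 ✓.

x ≡ 29 (mod 312).


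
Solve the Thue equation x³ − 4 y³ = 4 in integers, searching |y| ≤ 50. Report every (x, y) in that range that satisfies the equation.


The equation is x³ - 4y³ = 4. For fixed y, x³ = 4·y³ + 4, so a solution requires the RHS to be a perfect cube.
Strategy: iterate y from -50 to 50, compute RHS = 4·y³ + 4, and check whether it is a (positive or negative) perfect cube.
Check small values of y:
  y = 0: RHS = 4 is not a perfect cube.
  y = 1: RHS = 8 = (2)³ ⇒ x = 2 works.
  y = -1: RHS = 0 = (0)³ ⇒ x = 0 works.
  y = 2: RHS = 36 is not a perfect cube.
  y = -2: RHS = -28 is not a perfect cube.
  y = 3: RHS = 112 is not a perfect cube.
  y = -3: RHS = -104 is not a perfect cube.
Continuing the search up to |y| = 50 finds no further solutions beyond those listed.
Collected solutions: (0, -1), (2, 1).

Solutions (with |y| ≤ 50): (0, -1), (2, 1).


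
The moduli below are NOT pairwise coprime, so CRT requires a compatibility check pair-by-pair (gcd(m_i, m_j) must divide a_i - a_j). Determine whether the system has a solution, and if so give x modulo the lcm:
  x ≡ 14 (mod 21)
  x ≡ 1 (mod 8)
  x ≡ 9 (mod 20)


Moduli 21, 8, 20 are not pairwise coprime, so CRT works modulo lcm(m_i) when all pairwise compatibility conditions hold.
Pairwise compatibility: gcd(m_i, m_j) must divide a_i - a_j for every pair.
Merge one congruence at a time:
  Start: x ≡ 14 (mod 21).
  Combine with x ≡ 1 (mod 8): gcd(21, 8) = 1; 1 - 14 = -13, which IS divisible by 1, so compatible.
    Write x = 14 + 21·t and substitute into x ≡ 1 (mod 8): 21·t ≡ 1 − 14 = -13 (mod 8).
    Reduce coefficients mod 8: 5·t ≡ 3 (mod 8).
    The inverse of 5 mod 8 is 5 (since 5·5 = 25 = 3·8 + 1), so t ≡ 5·3 = 15 ≡ 7 (mod 8).
    Then x = 14 + 21·7 = 161, valid modulo lcm(21, 8) = 168: x ≡ 161 (mod 168).
  Combine with x ≡ 9 (mod 20): gcd(168, 20) = 4; 9 - 161 = -152, which IS divisible by 4, so compatible.
    Write x = 161 + 168·t and substitute into x ≡ 9 (mod 20): 168·t ≡ 9 − 161 = -152 (mod 20).
    Divide the congruence (and modulus) by g = 4: 42·t ≡ -38 (mod 5).
    Reduce coefficients mod 5: 2·t ≡ 2 (mod 5).
    The inverse of 2 mod 5 is 3 (since 2·3 = 6 = 1·5 + 1), so t ≡ 3·2 = 6 ≡ 1 (mod 5).
    Then x = 161 + 168·1 = 329, valid modulo lcm(168, 20) = 840: x ≡ 329 (mod 840).
Verify: 329 mod 21 = 14, 329 mod 8 = 1, 329 mod 20 = 9.

x ≡ 329 (mod 840).


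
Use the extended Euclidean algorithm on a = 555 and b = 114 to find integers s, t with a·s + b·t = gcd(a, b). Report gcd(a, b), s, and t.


Euclidean algorithm on (555, 114) — divide until remainder is 0:
  555 = 4 · 114 + 99
  114 = 1 · 99 + 15
  99 = 6 · 15 + 9
  15 = 1 · 9 + 6
  9 = 1 · 6 + 3
  6 = 2 · 3 + 0
gcd(555, 114) = 3.
Track Bezout coefficients alongside the remainders: start with r₀ = 555 = a·1 + b·0 (s = 1, t = 0) and r₁ = 114 = a·0 + b·1 (s = 0, t = 1); each new remainder r_{k+1} = r_{k-1} − q_k·r_k inherits s_{k+1} = s_{k-1} − q_k·s_k, t_{k+1} = t_{k-1} − q_k·t_k, so r_k = a·s_k + b·t_k at every step:
  q = 4: r = 99, s = 1 − 4·0 = 1, t = 0 − 4·1 = -4  (check: 555·1 + 114·(-4) = 99)
  q = 1: r = 15, s = 0 − 1·1 = -1, t = 1 − 1·(-4) = 5  (check: 555·(-1) + 114·5 = 15)
  q = 6: r = 9, s = 1 − 6·(-1) = 7, t = -4 − 6·5 = -34  (check: 555·7 + 114·(-34) = 9)
  q = 1: r = 6, s = -1 − 1·7 = -8, t = 5 − 1·(-34) = 39  (check: 555·(-8) + 114·39 = 6)
  q = 1: r = 3, s = 7 − 1·(-8) = 15, t = -34 − 1·39 = -73  (check: 555·15 + 114·(-73) = 3)
The row with r = 3 (the gcd) gives the Bezout coefficients s = 15, t = -73.
Result: 555 · (15) + 114 · (-73) = 3.

gcd(555, 114) = 3; s = 15, t = -73 (check: 555·15 + 114·(-73) = 3).


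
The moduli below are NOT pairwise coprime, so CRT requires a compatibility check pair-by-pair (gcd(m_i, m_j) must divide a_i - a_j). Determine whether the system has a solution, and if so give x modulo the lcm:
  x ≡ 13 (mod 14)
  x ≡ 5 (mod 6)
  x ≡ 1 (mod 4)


Moduli 14, 6, 4 are not pairwise coprime, so CRT works modulo lcm(m_i) when all pairwise compatibility conditions hold.
Pairwise compatibility: gcd(m_i, m_j) must divide a_i - a_j for every pair.
Merge one congruence at a time:
  Start: x ≡ 13 (mod 14).
  Combine with x ≡ 5 (mod 6): gcd(14, 6) = 2; 5 - 13 = -8, which IS divisible by 2, so compatible.
    Write x = 13 + 14·t and substitute into x ≡ 5 (mod 6): 14·t ≡ 5 − 13 = -8 (mod 6).
    Divide the congruence (and modulus) by g = 2: 7·t ≡ -4 (mod 3).
    Reduce coefficients mod 3: 1·t ≡ 2 (mod 3).
    So t ≡ 2 (mod 3).
    Then x = 13 + 14·2 = 41, valid modulo lcm(14, 6) = 42: x ≡ 41 (mod 42).
  Combine with x ≡ 1 (mod 4): gcd(42, 4) = 2; 1 - 41 = -40, which IS divisible by 2, so compatible.
    Write x = 41 + 42·t and substitute into x ≡ 1 (mod 4): 42·t ≡ 1 − 41 = -40 (mod 4).
    Divide the congruence (and modulus) by g = 2: 21·t ≡ -20 (mod 2).
    Reduce coefficients mod 2: 1·t ≡ 0 (mod 2).
    So t ≡ 0 (mod 2).
    Then x = 41 + 42·0 = 41, valid modulo lcm(42, 4) = 84: x ≡ 41 (mod 84).
Verify: 41 mod 14 = 13, 41 mod 6 = 5, 41 mod 4 = 1.

x ≡ 41 (mod 84).


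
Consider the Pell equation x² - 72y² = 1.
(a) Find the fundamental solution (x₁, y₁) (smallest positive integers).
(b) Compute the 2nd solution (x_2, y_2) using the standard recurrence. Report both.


Step 1: Find the fundamental solution (x₁, y₁) of x² - 72y² = 1.
  Expand √72 as a continued fraction. a₀ = ⌊√72⌋ = 8; iterate m_{k+1} = d_k·a_k − m_k, d_{k+1} = (72 − m_{k+1}²)/d_k, a_{k+1} = ⌊(a₀ + m_{k+1})/d_{k+1}⌋ (starting m₀ = 0, d₀ = 1), with convergents p_k = a_k·p_{k-1} + p_{k-2}, q_k = a_k·q_{k-1} + q_{k-2} (p₋₁ = 1, q₋₁ = 0):
  k = 0: a₀ = 8; p₀/q₀ = 8/1; p₀² − 72·q₀² = 64 − 72 = -8.
  k = 1: m = 8, d = 8, a = ⌊(8 + 8)/8⌋ = 2; p/q = (2·8 + 1)/(2·1 + 0) = 17/2; p² − 72·q² = 289 − 288 = 1.
  The first convergent with p² − 72·q² = 1 gives the fundamental solution (x₁, y₁) = (17, 2).
Step 2: Apply the recurrence (x_{n+1}, y_{n+1}) = (x₁x_n + 72y₁y_n, x₁y_n + y₁x_n) repeatedly.
  From (x_1, y_1) = (17, 2): x_2 = 17·17 + 72·2·2 = 577; y_2 = 17·2 + 2·17 = 68.
Step 3: Verify x_2² - 72·y_2² = 332929 - 332928 = 1 (should be 1). ✓

(x_1, y_1) = (17, 2); (x_2, y_2) = (577, 68).


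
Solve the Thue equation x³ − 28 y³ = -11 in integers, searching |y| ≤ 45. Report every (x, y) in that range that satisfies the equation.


The equation is x³ - 28y³ = -11. For fixed y, x³ = 28·y³ − 11, so a solution requires the RHS to be a perfect cube.
Strategy: iterate y from -45 to 45, compute RHS = 28·y³ − 11, and check whether it is a (positive or negative) perfect cube.
Check small values of y:
  y = 0: RHS = -11 is not a perfect cube.
  y = 1: RHS = 17 is not a perfect cube.
  y = -1: RHS = -39 is not a perfect cube.
  y = 2: RHS = 213 is not a perfect cube.
  y = -2: RHS = -235 is not a perfect cube.
  y = 3: RHS = 745 is not a perfect cube.
  y = -3: RHS = -767 is not a perfect cube.
Continuing the search up to |y| = 45 finds no solutions either.
No (x, y) in the scanned range satisfies the equation.

No integer solutions with |y| ≤ 45.


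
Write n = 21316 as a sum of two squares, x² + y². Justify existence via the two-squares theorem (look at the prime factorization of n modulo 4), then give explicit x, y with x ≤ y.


Step 1: Factor n = 21316 = 2^2 · 73^2.
Step 2: Check the mod-4 condition on each prime factor: 2 = 2 (special); 73 ≡ 1 (mod 4), exponent 2.
All primes ≡ 3 (mod 4) appear to even exponent (or don't appear), so by the two-squares theorem n IS expressible as a sum of two squares.
Step 3: Build a representation. Group n = k² · m with k = 2 and m = 73 · 73 = 5329 (a product of primes ≡ 1 (mod 4)); a representation of m scales to one of n via (k·x)² + (k·y)² = k²(x² + y²). Each prime p ≡ 1 (mod 4) is itself a sum of two squares; find a² by testing p − a² for a perfect square:
  73: 73 − 1² = 72, 73 − 2² = 69, 73 − 3² = 64 = 8² ⇒ 73 = 3² + 8².
  Combine using the Brahmagupta–Fibonacci identity (a² + b²)(c² + d²) = (ac − bd)² + (ad + bc)² = (ac + bd)² + (ad − bc)²:
  73 · 73 = 5329: from (3² + 8²)(3² + 8²), take (3·3 − 8·8, 3·8 + 8·3) = (9 − 64, 24 + 24) = (-55, 48); dropping signs (only squares matter) gives (55, 48); check 55² + 48² = 3025 + 2304 = 5329 ✓.
  Scale by k = 2: (2·55, 2·48) = (110, 96).
Step 4: Order so x ≤ y and verify: 96² + 110² = 9216 + 12100 = 21316 = n. ✓

n = 21316 = 96² + 110² (one valid representation with x ≤ y).


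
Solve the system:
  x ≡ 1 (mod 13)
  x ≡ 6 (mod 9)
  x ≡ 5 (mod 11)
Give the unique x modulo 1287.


Moduli 13, 9, 11 are pairwise coprime; by CRT there is a unique solution modulo M = 13 · 9 · 11 = 1287.
Solve pairwise, accumulating the modulus:
  Start with x ≡ 1 (mod 13).
  Combine with x ≡ 6 (mod 9): since gcd(13, 9) = 1, we get a unique residue mod 117.
    Write x = 1 + 13·t and substitute into x ≡ 6 (mod 9): 13·t ≡ 6 − 1 = 5 (mod 9).
    Reduce coefficients mod 9: 4·t ≡ 5 (mod 9).
    The inverse of 4 mod 9 is 7 (since 4·7 = 28 = 3·9 + 1), so t ≡ 7·5 = 35 ≡ 8 (mod 9).
    Then x = 1 + 13·8 = 105, valid modulo lcm(13, 9) = 117: x ≡ 105 (mod 117).
  Combine with x ≡ 5 (mod 11): since gcd(117, 11) = 1, we get a unique residue mod 1287.
    Write x = 105 + 117·t and substitute into x ≡ 5 (mod 11): 117·t ≡ 5 − 105 = -100 (mod 11).
    Reduce coefficients mod 11: 7·t ≡ 10 (mod 11).
    The inverse of 7 mod 11 is 8 (since 7·8 = 56 = 5·11 + 1), so t ≡ 8·10 = 80 ≡ 3 (mod 11).
    Then x = 105 + 117·3 = 456, valid modulo lcm(117, 11) = 1287: x ≡ 456 (mod 1287).
Verify: 456 mod 13 = 1 ✓, 456 mod 9 = 6 ✓, 456 mod 11 = 5 ✓.

x ≡ 456 (mod 1287).


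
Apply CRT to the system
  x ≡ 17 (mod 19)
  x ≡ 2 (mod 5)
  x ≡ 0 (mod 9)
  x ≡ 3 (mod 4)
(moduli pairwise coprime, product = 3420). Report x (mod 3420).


Product of moduli M = 19 · 5 · 9 · 4 = 3420.
Merge one congruence at a time:
  Start: x ≡ 17 (mod 19).
  Combine with x ≡ 2 (mod 5); new modulus lcm = 95.
    Write x = 17 + 19·t and substitute into x ≡ 2 (mod 5): 19·t ≡ 2 − 17 = -15 (mod 5).
    Reduce coefficients mod 5: 4·t ≡ 0 (mod 5).
    The inverse of 4 mod 5 is 4 (since 4·4 = 16 = 3·5 + 1), so t ≡ 4·0 = 0 ≡ 0 (mod 5).
    Then x = 17 + 19·0 = 17, valid modulo lcm(19, 5) = 95: x ≡ 17 (mod 95).
  Combine with x ≡ 0 (mod 9); new modulus lcm = 855.
    Write x = 17 + 95·t and substitute into x ≡ 0 (mod 9): 95·t ≡ 0 − 17 = -17 (mod 9).
    Reduce coefficients mod 9: 5·t ≡ 1 (mod 9).
    The inverse of 5 mod 9 is 2 (since 5·2 = 10 = 1·9 + 1), so t ≡ 2·1 = 2 ≡ 2 (mod 9).
    Then x = 17 + 95·2 = 207, valid modulo lcm(95, 9) = 855: x ≡ 207 (mod 855).
  Combine with x ≡ 3 (mod 4); new modulus lcm = 3420.
    Write x = 207 + 855·t and substitute into x ≡ 3 (mod 4): 855·t ≡ 3 − 207 = -204 (mod 4).
    Reduce coefficients mod 4: 3·t ≡ 0 (mod 4).
    The inverse of 3 mod 4 is 3 (since 3·3 = 9 = 2·4 + 1), so t ≡ 3·0 = 0 ≡ 0 (mod 4).
    Then x = 207 + 855·0 = 207, valid modulo lcm(855, 4) = 3420: x ≡ 207 (mod 3420).
Verify against each original: 207 mod 19 = 17, 207 mod 5 = 2, 207 mod 9 = 0, 207 mod 4 = 3.

x ≡ 207 (mod 3420).


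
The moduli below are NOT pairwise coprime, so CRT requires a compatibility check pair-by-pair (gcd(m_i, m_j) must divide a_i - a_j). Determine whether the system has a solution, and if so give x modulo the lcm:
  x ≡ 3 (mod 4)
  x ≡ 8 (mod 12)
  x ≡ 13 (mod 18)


Moduli 4, 12, 18 are not pairwise coprime, so CRT works modulo lcm(m_i) when all pairwise compatibility conditions hold.
Pairwise compatibility: gcd(m_i, m_j) must divide a_i - a_j for every pair.
Merge one congruence at a time:
  Start: x ≡ 3 (mod 4).
  Combine with x ≡ 8 (mod 12): gcd(4, 12) = 4, and 8 - 3 = 5 is NOT divisible by 4.
    ⇒ system is inconsistent (no integer solution).

No solution (the system is inconsistent).


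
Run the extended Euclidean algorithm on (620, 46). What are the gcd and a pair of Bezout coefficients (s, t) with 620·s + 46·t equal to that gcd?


Euclidean algorithm on (620, 46) — divide until remainder is 0:
  620 = 13 · 46 + 22
  46 = 2 · 22 + 2
  22 = 11 · 2 + 0
gcd(620, 46) = 2.
Track Bezout coefficients alongside the remainders: start with r₀ = 620 = a·1 + b·0 (s = 1, t = 0) and r₁ = 46 = a·0 + b·1 (s = 0, t = 1); each new remainder r_{k+1} = r_{k-1} − q_k·r_k inherits s_{k+1} = s_{k-1} − q_k·s_k, t_{k+1} = t_{k-1} − q_k·t_k, so r_k = a·s_k + b·t_k at every step:
  q = 13: r = 22, s = 1 − 13·0 = 1, t = 0 − 13·1 = -13  (check: 620·1 + 46·(-13) = 22)
  q = 2: r = 2, s = 0 − 2·1 = -2, t = 1 − 2·(-13) = 27  (check: 620·(-2) + 46·27 = 2)
The row with r = 2 (the gcd) gives the Bezout coefficients s = -2, t = 27.
Result: 620 · (-2) + 46 · (27) = 2.

gcd(620, 46) = 2; s = -2, t = 27 (check: 620·(-2) + 46·27 = 2).


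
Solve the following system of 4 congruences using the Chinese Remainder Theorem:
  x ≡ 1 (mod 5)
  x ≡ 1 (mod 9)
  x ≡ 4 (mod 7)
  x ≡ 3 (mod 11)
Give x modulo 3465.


Product of moduli M = 5 · 9 · 7 · 11 = 3465.
Merge one congruence at a time:
  Start: x ≡ 1 (mod 5).
  Combine with x ≡ 1 (mod 9); new modulus lcm = 45.
    Write x = 1 + 5·t and substitute into x ≡ 1 (mod 9): 5·t ≡ 1 − 1 = 0 (mod 9).
    The inverse of 5 mod 9 is 2 (since 5·2 = 10 = 1·9 + 1), so t ≡ 2·0 = 0 ≡ 0 (mod 9).
    Then x = 1 + 5·0 = 1, valid modulo lcm(5, 9) = 45: x ≡ 1 (mod 45).
  Combine with x ≡ 4 (mod 7); new modulus lcm = 315.
    Write x = 1 + 45·t and substitute into x ≡ 4 (mod 7): 45·t ≡ 4 − 1 = 3 (mod 7).
    Reduce coefficients mod 7: 3·t ≡ 3 (mod 7).
    The inverse of 3 mod 7 is 5 (since 3·5 = 15 = 2·7 + 1), so t ≡ 5·3 = 15 ≡ 1 (mod 7).
    Then x = 1 + 45·1 = 46, valid modulo lcm(45, 7) = 315: x ≡ 46 (mod 315).
  Combine with x ≡ 3 (mod 11); new modulus lcm = 3465.
    Write x = 46 + 315·t and substitute into x ≡ 3 (mod 11): 315·t ≡ 3 − 46 = -43 (mod 11).
    Reduce coefficients mod 11: 7·t ≡ 1 (mod 11).
    The inverse of 7 mod 11 is 8 (since 7·8 = 56 = 5·11 + 1), so t ≡ 8·1 = 8 ≡ 8 (mod 11).
    Then x = 46 + 315·8 = 2566, valid modulo lcm(315, 11) = 3465: x ≡ 2566 (mod 3465).
Verify against each original: 2566 mod 5 = 1, 2566 mod 9 = 1, 2566 mod 7 = 4, 2566 mod 11 = 3.

x ≡ 2566 (mod 3465).


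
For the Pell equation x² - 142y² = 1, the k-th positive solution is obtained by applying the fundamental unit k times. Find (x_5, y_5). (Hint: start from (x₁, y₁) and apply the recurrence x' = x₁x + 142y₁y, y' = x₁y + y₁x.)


Step 1: Find the fundamental solution (x₁, y₁) of x² - 142y² = 1.
  Expand √142 as a continued fraction. a₀ = ⌊√142⌋ = 11; iterate m_{k+1} = d_k·a_k − m_k, d_{k+1} = (142 − m_{k+1}²)/d_k, a_{k+1} = ⌊(a₀ + m_{k+1})/d_{k+1}⌋ (starting m₀ = 0, d₀ = 1), with convergents p_k = a_k·p_{k-1} + p_{k-2}, q_k = a_k·q_{k-1} + q_{k-2} (p₋₁ = 1, q₋₁ = 0):
  k = 0: a₀ = 11; p₀/q₀ = 11/1; p₀² − 142·q₀² = 121 − 142 = -21.
  k = 1: m = 11, d = 21, a = ⌊(11 + 11)/21⌋ = 1; p/q = (1·11 + 1)/(1·1 + 0) = 12/1; p² − 142·q² = 144 − 142 = 2.
  k = 2: m = 10, d = 2, a = ⌊(11 + 10)/2⌋ = 10; p/q = (10·12 + 11)/(10·1 + 1) = 131/11; p² − 142·q² = 17161 − 17182 = -21.
  k = 3: m = 10, d = 21, a = ⌊(11 + 10)/21⌋ = 1; p/q = (1·131 + 12)/(1·11 + 1) = 143/12; p² − 142·q² = 20449 − 20448 = 1.
  The first convergent with p² − 142·q² = 1 gives the fundamental solution (x₁, y₁) = (143, 12).
Step 2: Apply the recurrence (x_{n+1}, y_{n+1}) = (x₁x_n + 142y₁y_n, x₁y_n + y₁x_n) repeatedly.
  From (x_1, y_1) = (143, 12): x_2 = 143·143 + 142·12·12 = 40897; y_2 = 143·12 + 12·143 = 3432.
  From (x_2, y_2) = (40897, 3432): x_3 = 143·40897 + 142·12·3432 = 11696399; y_3 = 143·3432 + 12·40897 = 981540.
  From (x_3, y_3) = (11696399, 981540): x_4 = 143·11696399 + 142·12·981540 = 3345129217; y_4 = 143·981540 + 12·11696399 = 280717008.
  From (x_4, y_4) = (3345129217, 280717008): x_5 = 143·3345129217 + 142·12·280717008 = 956695259663; y_5 = 143·280717008 + 12·3345129217 = 80284082748.
Step 3: Verify x_5² - 142·y_5² = 915265819861654994873569 - 915265819861654994873568 = 1 (should be 1). ✓

(x_1, y_1) = (143, 12); (x_5, y_5) = (956695259663, 80284082748).


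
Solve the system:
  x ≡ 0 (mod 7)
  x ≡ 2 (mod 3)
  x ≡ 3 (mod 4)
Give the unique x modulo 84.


Moduli 7, 3, 4 are pairwise coprime; by CRT there is a unique solution modulo M = 7 · 3 · 4 = 84.
Solve pairwise, accumulating the modulus:
  Start with x ≡ 0 (mod 7).
  Combine with x ≡ 2 (mod 3): since gcd(7, 3) = 1, we get a unique residue mod 21.
    Write x = 0 + 7·t and substitute into x ≡ 2 (mod 3): 7·t ≡ 2 − 0 = 2 (mod 3).
    Reduce coefficients mod 3: 1·t ≡ 2 (mod 3).
    So t ≡ 2 (mod 3).
    Then x = 0 + 7·2 = 14, valid modulo lcm(7, 3) = 21: x ≡ 14 (mod 21).
  Combine with x ≡ 3 (mod 4): since gcd(21, 4) = 1, we get a unique residue mod 84.
    Write x = 14 + 21·t and substitute into x ≡ 3 (mod 4): 21·t ≡ 3 − 14 = -11 (mod 4).
    Reduce coefficients mod 4: 1·t ≡ 1 (mod 4).
    So t ≡ 1 (mod 4).
    Then x = 14 + 21·1 = 35, valid modulo lcm(21, 4) = 84: x ≡ 35 (mod 84).
Verify: 35 mod 7 = 0 ✓, 35 mod 3 = 2 ✓, 35 mod 4 = 3 ✓.

x ≡ 35 (mod 84).


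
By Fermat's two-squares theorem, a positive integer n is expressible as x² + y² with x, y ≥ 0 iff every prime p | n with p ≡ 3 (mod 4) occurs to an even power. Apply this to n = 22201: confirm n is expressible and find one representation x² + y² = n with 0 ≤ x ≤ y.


Step 1: Factor n = 22201 = 149^2.
Step 2: Check the mod-4 condition on each prime factor: 149 ≡ 1 (mod 4), exponent 2.
All primes ≡ 3 (mod 4) appear to even exponent (or don't appear), so by the two-squares theorem n IS expressible as a sum of two squares.
Step 3: Build a representation. Here n = 149 · 149 is a product of primes ≡ 1 (mod 4). Each prime p ≡ 1 (mod 4) is itself a sum of two squares; find a² by testing p − a² for a perfect square:
  149: 149 − 1² = 148, 149 − 2² = 145, 149 − 3² = 140, 149 − 4² = 133, 149 − 5² = 124, 149 − 6² = 113, 149 − 7² = 100 = 10² ⇒ 149 = 7² + 10².
  Combine using the Brahmagupta–Fibonacci identity (a² + b²)(c² + d²) = (ac − bd)² + (ad + bc)² = (ac + bd)² + (ad − bc)²:
  149 · 149 = 22201: from (7² + 10²)(7² + 10²), take (7·7 − 10·10, 7·10 + 10·7) = (49 − 100, 70 + 70) = (-51, 140); dropping signs (only squares matter) gives (51, 140); check 51² + 140² = 2601 + 19600 = 22201 ✓.
Step 4: Order so x ≤ y and verify: 51² + 140² = 2601 + 19600 = 22201 = n. ✓

n = 22201 = 51² + 140² (one valid representation with x ≤ y).


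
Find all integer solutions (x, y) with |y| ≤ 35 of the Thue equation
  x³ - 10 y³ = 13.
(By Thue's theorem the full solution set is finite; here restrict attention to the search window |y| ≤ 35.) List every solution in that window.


The equation is x³ - 10y³ = 13. For fixed y, x³ = 10·y³ + 13, so a solution requires the RHS to be a perfect cube.
Strategy: iterate y from -35 to 35, compute RHS = 10·y³ + 13, and check whether it is a (positive or negative) perfect cube.
Check small values of y:
  y = 0: RHS = 13 is not a perfect cube.
  y = 1: RHS = 23 is not a perfect cube.
  y = -1: RHS = 3 is not a perfect cube.
  y = 2: RHS = 93 is not a perfect cube.
  y = -2: RHS = -67 is not a perfect cube.
  y = 3: RHS = 283 is not a perfect cube.
  y = -3: RHS = -257 is not a perfect cube.
Continuing the search up to |y| = 35 finds no solutions either.
No (x, y) in the scanned range satisfies the equation.

No integer solutions with |y| ≤ 35.


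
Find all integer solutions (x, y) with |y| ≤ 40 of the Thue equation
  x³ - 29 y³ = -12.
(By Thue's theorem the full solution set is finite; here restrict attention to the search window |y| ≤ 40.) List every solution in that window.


The equation is x³ - 29y³ = -12. For fixed y, x³ = 29·y³ − 12, so a solution requires the RHS to be a perfect cube.
Strategy: iterate y from -40 to 40, compute RHS = 29·y³ − 12, and check whether it is a (positive or negative) perfect cube.
Check small values of y:
  y = 0: RHS = -12 is not a perfect cube.
  y = 1: RHS = 17 is not a perfect cube.
  y = -1: RHS = -41 is not a perfect cube.
  y = 2: RHS = 220 is not a perfect cube.
  y = -2: RHS = -244 is not a perfect cube.
  y = 3: RHS = 771 is not a perfect cube.
  y = -3: RHS = -795 is not a perfect cube.
Continuing the search up to |y| = 40 finds no solutions either.
No (x, y) in the scanned range satisfies the equation.

No integer solutions with |y| ≤ 40.


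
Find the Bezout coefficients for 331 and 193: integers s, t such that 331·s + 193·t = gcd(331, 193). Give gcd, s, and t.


Euclidean algorithm on (331, 193) — divide until remainder is 0:
  331 = 1 · 193 + 138
  193 = 1 · 138 + 55
  138 = 2 · 55 + 28
  55 = 1 · 28 + 27
  28 = 1 · 27 + 1
  27 = 27 · 1 + 0
gcd(331, 193) = 1.
Track Bezout coefficients alongside the remainders: start with r₀ = 331 = a·1 + b·0 (s = 1, t = 0) and r₁ = 193 = a·0 + b·1 (s = 0, t = 1); each new remainder r_{k+1} = r_{k-1} − q_k·r_k inherits s_{k+1} = s_{k-1} − q_k·s_k, t_{k+1} = t_{k-1} − q_k·t_k, so r_k = a·s_k + b·t_k at every step:
  q = 1: r = 138, s = 1 − 1·0 = 1, t = 0 − 1·1 = -1  (check: 331·1 + 193·(-1) = 138)
  q = 1: r = 55, s = 0 − 1·1 = -1, t = 1 − 1·(-1) = 2  (check: 331·(-1) + 193·2 = 55)
  q = 2: r = 28, s = 1 − 2·(-1) = 3, t = -1 − 2·2 = -5  (check: 331·3 + 193·(-5) = 28)
  q = 1: r = 27, s = -1 − 1·3 = -4, t = 2 − 1·(-5) = 7  (check: 331·(-4) + 193·7 = 27)
  q = 1: r = 1, s = 3 − 1·(-4) = 7, t = -5 − 1·7 = -12  (check: 331·7 + 193·(-12) = 1)
The row with r = 1 (the gcd) gives the Bezout coefficients s = 7, t = -12.
Result: 331 · (7) + 193 · (-12) = 1.

gcd(331, 193) = 1; s = 7, t = -12 (check: 331·7 + 193·(-12) = 1).


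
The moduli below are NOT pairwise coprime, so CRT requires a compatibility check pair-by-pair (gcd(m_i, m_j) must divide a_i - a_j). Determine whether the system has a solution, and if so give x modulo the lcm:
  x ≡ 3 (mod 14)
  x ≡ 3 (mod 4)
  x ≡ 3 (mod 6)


Moduli 14, 4, 6 are not pairwise coprime, so CRT works modulo lcm(m_i) when all pairwise compatibility conditions hold.
Pairwise compatibility: gcd(m_i, m_j) must divide a_i - a_j for every pair.
Merge one congruence at a time:
  Start: x ≡ 3 (mod 14).
  Combine with x ≡ 3 (mod 4): gcd(14, 4) = 2; 3 - 3 = 0, which IS divisible by 2, so compatible.
    Write x = 3 + 14·t and substitute into x ≡ 3 (mod 4): 14·t ≡ 3 − 3 = 0 (mod 4).
    Divide the congruence (and modulus) by g = 2: 7·t ≡ 0 (mod 2).
    Reduce coefficients mod 2: 1·t ≡ 0 (mod 2).
    So t ≡ 0 (mod 2).
    Then x = 3 + 14·0 = 3, valid modulo lcm(14, 4) = 28: x ≡ 3 (mod 28).
  Combine with x ≡ 3 (mod 6): gcd(28, 6) = 2; 3 - 3 = 0, which IS divisible by 2, so compatible.
    Write x = 3 + 28·t and substitute into x ≡ 3 (mod 6): 28·t ≡ 3 − 3 = 0 (mod 6).
    Divide the congruence (and modulus) by g = 2: 14·t ≡ 0 (mod 3).
    Reduce coefficients mod 3: 2·t ≡ 0 (mod 3).
    The inverse of 2 mod 3 is 2 (since 2·2 = 4 = 1·3 + 1), so t ≡ 2·0 = 0 ≡ 0 (mod 3).
    Then x = 3 + 28·0 = 3, valid modulo lcm(28, 6) = 84: x ≡ 3 (mod 84).
Verify: 3 mod 14 = 3, 3 mod 4 = 3, 3 mod 6 = 3.

x ≡ 3 (mod 84).


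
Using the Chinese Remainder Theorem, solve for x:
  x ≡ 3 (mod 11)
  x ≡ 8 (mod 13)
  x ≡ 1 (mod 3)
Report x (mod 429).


Moduli 11, 13, 3 are pairwise coprime; by CRT there is a unique solution modulo M = 11 · 13 · 3 = 429.
Solve pairwise, accumulating the modulus:
  Start with x ≡ 3 (mod 11).
  Combine with x ≡ 8 (mod 13): since gcd(11, 13) = 1, we get a unique residue mod 143.
    Write x = 3 + 11·t and substitute into x ≡ 8 (mod 13): 11·t ≡ 8 − 3 = 5 (mod 13).
    The inverse of 11 mod 13 is 6 (since 11·6 = 66 = 5·13 + 1), so t ≡ 6·5 = 30 ≡ 4 (mod 13).
    Then x = 3 + 11·4 = 47, valid modulo lcm(11, 13) = 143: x ≡ 47 (mod 143).
  Combine with x ≡ 1 (mod 3): since gcd(143, 3) = 1, we get a unique residue mod 429.
    Write x = 47 + 143·t and substitute into x ≡ 1 (mod 3): 143·t ≡ 1 − 47 = -46 (mod 3).
    Reduce coefficients mod 3: 2·t ≡ 2 (mod 3).
    The inverse of 2 mod 3 is 2 (since 2·2 = 4 = 1·3 + 1), so t ≡ 2·2 = 4 ≡ 1 (mod 3).
    Then x = 47 + 143·1 = 190, valid modulo lcm(143, 3) = 429: x ≡ 190 (mod 429).
Verify: 190 mod 11 = 3 ✓, 190 mod 13 = 8 ✓, 190 mod 3 = 1 ✓.

x ≡ 190 (mod 429).


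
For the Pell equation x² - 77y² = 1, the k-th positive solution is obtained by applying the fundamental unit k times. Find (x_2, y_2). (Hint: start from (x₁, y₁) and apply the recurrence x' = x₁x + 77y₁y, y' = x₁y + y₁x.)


Step 1: Find the fundamental solution (x₁, y₁) of x² - 77y² = 1.
  Expand √77 as a continued fraction. a₀ = ⌊√77⌋ = 8; iterate m_{k+1} = d_k·a_k − m_k, d_{k+1} = (77 − m_{k+1}²)/d_k, a_{k+1} = ⌊(a₀ + m_{k+1})/d_{k+1}⌋ (starting m₀ = 0, d₀ = 1), with convergents p_k = a_k·p_{k-1} + p_{k-2}, q_k = a_k·q_{k-1} + q_{k-2} (p₋₁ = 1, q₋₁ = 0):
  k = 0: a₀ = 8; p₀/q₀ = 8/1; p₀² − 77·q₀² = 64 − 77 = -13.
  k = 1: m = 8, d = 13, a = ⌊(8 + 8)/13⌋ = 1; p/q = (1·8 + 1)/(1·1 + 0) = 9/1; p² − 77·q² = 81 − 77 = 4.
  k = 2: m = 5, d = 4, a = ⌊(8 + 5)/4⌋ = 3; p/q = (3·9 + 8)/(3·1 + 1) = 35/4; p² − 77·q² = 1225 − 1232 = -7.
  k = 3: m = 7, d = 7, a = ⌊(8 + 7)/7⌋ = 2; p/q = (2·35 + 9)/(2·4 + 1) = 79/9; p² − 77·q² = 6241 − 6237 = 4.
  k = 4: m = 7, d = 4, a = ⌊(8 + 7)/4⌋ = 3; p/q = (3·79 + 35)/(3·9 + 4) = 272/31; p² − 77·q² = 73984 − 73997 = -13.
  k = 5: m = 5, d = 13, a = ⌊(8 + 5)/13⌋ = 1; p/q = (1·272 + 79)/(1·31 + 9) = 351/40; p² − 77·q² = 123201 − 123200 = 1.
  The first convergent with p² − 77·q² = 1 gives the fundamental solution (x₁, y₁) = (351, 40).
Step 2: Apply the recurrence (x_{n+1}, y_{n+1}) = (x₁x_n + 77y₁y_n, x₁y_n + y₁x_n) repeatedly.
  From (x_1, y_1) = (351, 40): x_2 = 351·351 + 77·40·40 = 246401; y_2 = 351·40 + 40·351 = 28080.
Step 3: Verify x_2² - 77·y_2² = 60713452801 - 60713452800 = 1 (should be 1). ✓

(x_1, y_1) = (351, 40); (x_2, y_2) = (246401, 28080).


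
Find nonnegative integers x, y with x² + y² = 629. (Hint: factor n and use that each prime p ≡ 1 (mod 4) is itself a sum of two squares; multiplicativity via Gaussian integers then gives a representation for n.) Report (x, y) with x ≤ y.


Step 1: Factor n = 629 = 17 · 37.
Step 2: Check the mod-4 condition on each prime factor: 17 ≡ 1 (mod 4), exponent 1; 37 ≡ 1 (mod 4), exponent 1.
All primes ≡ 3 (mod 4) appear to even exponent (or don't appear), so by the two-squares theorem n IS expressible as a sum of two squares.
Step 3: Build a representation. Here n = 17 · 37 is a product of primes ≡ 1 (mod 4). Each prime p ≡ 1 (mod 4) is itself a sum of two squares; find a² by testing p − a² for a perfect square:
  17: 17 − 1² = 16 = 4² ⇒ 17 = 1² + 4².
  37: 37 − 1² = 36 = 6² ⇒ 37 = 1² + 6².
  Combine using the Brahmagupta–Fibonacci identity (a² + b²)(c² + d²) = (ac − bd)² + (ad + bc)² = (ac + bd)² + (ad − bc)²:
  17 · 37 = 629: from (1² + 4²)(1² + 6²), take (1·1 − 4·6, 1·6 + 4·1) = (1 − 24, 6 + 4) = (-23, 10); dropping signs (only squares matter) gives (23, 10); check 23² + 10² = 529 + 100 = 629 ✓.
Step 4: Order so x ≤ y and verify: 10² + 23² = 100 + 529 = 629 = n. ✓

n = 629 = 10² + 23² (one valid representation with x ≤ y).


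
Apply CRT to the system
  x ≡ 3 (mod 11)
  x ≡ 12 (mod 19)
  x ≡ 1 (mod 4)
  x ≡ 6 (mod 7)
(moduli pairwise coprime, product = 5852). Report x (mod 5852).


Product of moduli M = 11 · 19 · 4 · 7 = 5852.
Merge one congruence at a time:
  Start: x ≡ 3 (mod 11).
  Combine with x ≡ 12 (mod 19); new modulus lcm = 209.
    Write x = 3 + 11·t and substitute into x ≡ 12 (mod 19): 11·t ≡ 12 − 3 = 9 (mod 19).
    The inverse of 11 mod 19 is 7 (since 11·7 = 77 = 4·19 + 1), so t ≡ 7·9 = 63 ≡ 6 (mod 19).
    Then x = 3 + 11·6 = 69, valid modulo lcm(11, 19) = 209: x ≡ 69 (mod 209).
  Combine with x ≡ 1 (mod 4); new modulus lcm = 836.
    Write x = 69 + 209·t and substitute into x ≡ 1 (mod 4): 209·t ≡ 1 − 69 = -68 (mod 4).
    Reduce coefficients mod 4: 1·t ≡ 0 (mod 4).
    So t ≡ 0 (mod 4).
    Then x = 69 + 209·0 = 69, valid modulo lcm(209, 4) = 836: x ≡ 69 (mod 836).
  Combine with x ≡ 6 (mod 7); new modulus lcm = 5852.
    Write x = 69 + 836·t and substitute into x ≡ 6 (mod 7): 836·t ≡ 6 − 69 = -63 (mod 7).
    Reduce coefficients mod 7: 3·t ≡ 0 (mod 7).
    The inverse of 3 mod 7 is 5 (since 3·5 = 15 = 2·7 + 1), so t ≡ 5·0 = 0 ≡ 0 (mod 7).
    Then x = 69 + 836·0 = 69, valid modulo lcm(836, 7) = 5852: x ≡ 69 (mod 5852).
Verify against each original: 69 mod 11 = 3, 69 mod 19 = 12, 69 mod 4 = 1, 69 mod 7 = 6.

x ≡ 69 (mod 5852).


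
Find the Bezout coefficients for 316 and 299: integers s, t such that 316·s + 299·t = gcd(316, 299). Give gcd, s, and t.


Euclidean algorithm on (316, 299) — divide until remainder is 0:
  316 = 1 · 299 + 17
  299 = 17 · 17 + 10
  17 = 1 · 10 + 7
  10 = 1 · 7 + 3
  7 = 2 · 3 + 1
  3 = 3 · 1 + 0
gcd(316, 299) = 1.
Track Bezout coefficients alongside the remainders: start with r₀ = 316 = a·1 + b·0 (s = 1, t = 0) and r₁ = 299 = a·0 + b·1 (s = 0, t = 1); each new remainder r_{k+1} = r_{k-1} − q_k·r_k inherits s_{k+1} = s_{k-1} − q_k·s_k, t_{k+1} = t_{k-1} − q_k·t_k, so r_k = a·s_k + b·t_k at every step:
  q = 1: r = 17, s = 1 − 1·0 = 1, t = 0 − 1·1 = -1  (check: 316·1 + 299·(-1) = 17)
  q = 17: r = 10, s = 0 − 17·1 = -17, t = 1 − 17·(-1) = 18  (check: 316·(-17) + 299·18 = 10)
  q = 1: r = 7, s = 1 − 1·(-17) = 18, t = -1 − 1·18 = -19  (check: 316·18 + 299·(-19) = 7)
  q = 1: r = 3, s = -17 − 1·18 = -35, t = 18 − 1·(-19) = 37  (check: 316·(-35) + 299·37 = 3)
  q = 2: r = 1, s = 18 − 2·(-35) = 88, t = -19 − 2·37 = -93  (check: 316·88 + 299·(-93) = 1)
The row with r = 1 (the gcd) gives the Bezout coefficients s = 88, t = -93.
Result: 316 · (88) + 299 · (-93) = 1.

gcd(316, 299) = 1; s = 88, t = -93 (check: 316·88 + 299·(-93) = 1).


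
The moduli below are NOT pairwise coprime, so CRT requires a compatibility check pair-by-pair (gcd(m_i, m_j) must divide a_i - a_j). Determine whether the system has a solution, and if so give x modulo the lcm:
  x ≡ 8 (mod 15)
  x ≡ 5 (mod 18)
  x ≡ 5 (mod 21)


Moduli 15, 18, 21 are not pairwise coprime, so CRT works modulo lcm(m_i) when all pairwise compatibility conditions hold.
Pairwise compatibility: gcd(m_i, m_j) must divide a_i - a_j for every pair.
Merge one congruence at a time:
  Start: x ≡ 8 (mod 15).
  Combine with x ≡ 5 (mod 18): gcd(15, 18) = 3; 5 - 8 = -3, which IS divisible by 3, so compatible.
    Write x = 8 + 15·t and substitute into x ≡ 5 (mod 18): 15·t ≡ 5 − 8 = -3 (mod 18).
    Divide the congruence (and modulus) by g = 3: 5·t ≡ -1 (mod 6).
    Reduce coefficients mod 6: 5·t ≡ 5 (mod 6).
    The inverse of 5 mod 6 is 5 (since 5·5 = 25 = 4·6 + 1), so t ≡ 5·5 = 25 ≡ 1 (mod 6).
    Then x = 8 + 15·1 = 23, valid modulo lcm(15, 18) = 90: x ≡ 23 (mod 90).
  Combine with x ≡ 5 (mod 21): gcd(90, 21) = 3; 5 - 23 = -18, which IS divisible by 3, so compatible.
    Write x = 23 + 90·t and substitute into x ≡ 5 (mod 21): 90·t ≡ 5 − 23 = -18 (mod 21).
    Divide the congruence (and modulus) by g = 3: 30·t ≡ -6 (mod 7).
    Reduce coefficients mod 7: 2·t ≡ 1 (mod 7).
    The inverse of 2 mod 7 is 4 (since 2·4 = 8 = 1·7 + 1), so t ≡ 4·1 = 4 ≡ 4 (mod 7).
    Then x = 23 + 90·4 = 383, valid modulo lcm(90, 21) = 630: x ≡ 383 (mod 630).
Verify: 383 mod 15 = 8, 383 mod 18 = 5, 383 mod 21 = 5.

x ≡ 383 (mod 630).
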